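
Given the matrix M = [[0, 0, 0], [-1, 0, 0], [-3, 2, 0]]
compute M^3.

M is strictly triangular, hence nilpotent: M^3 = 0, so M^3 = 0.

[[0, 0, 0], [0, 0, 0], [0, 0, 0]]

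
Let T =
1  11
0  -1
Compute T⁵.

T² = I (check: tr T = 0 and det T = -1), so T⁵ = T since 5 is odd.

[[1, 11], [0, -1]]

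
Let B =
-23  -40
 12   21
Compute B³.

[[-167, -280], [84, 141]]

tr B = -2 and det B = -3, so the characteristic polynomial is λ² − (-2)λ + (-3) with roots -3 and 1.
Eigenvectors give P = [[2, 5], [-1, -3]] with P⁻¹ = [[3, 5], [-1, -2]], and B = P·diag(-3, 1)·P⁻¹.
Then B³ = P·diag(-27, 1)·P⁻¹ = [[-54, 5], [27, -3]] · [[3, 5], [-1, -2]] = [[-167, -280], [84, 141]].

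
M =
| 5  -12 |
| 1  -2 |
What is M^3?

tr M = 3 and det M = 2, so the characteristic polynomial is λ² − (3)λ + (2) with roots 2 and 1.
Eigenvectors give P = [[-4, -3], [-1, -1]] with P⁻¹ = [[-1, 3], [1, -4]], and M = P·diag(2, 1)·P⁻¹.
Then M^3 = P·diag(8, 1)·P⁻¹ = [[-32, -3], [-8, -1]] · [[-1, 3], [1, -4]] = [[29, -84], [7, -20]].

[[29, -84], [7, -20]]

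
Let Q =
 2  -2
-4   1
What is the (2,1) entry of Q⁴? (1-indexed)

Q² = [[12, -6], [-12, 9]]
Q³ = [[48, -30], [-60, 33]]
Q⁴ = [[216, -126], [-252, 153]]

-252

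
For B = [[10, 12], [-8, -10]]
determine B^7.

[[640, 768], [-512, -640]]

tr B = 0 and det B = -4, so the characteristic polynomial is λ² − (0)λ + (-4) with roots -2 and 2.
Eigenvectors give P = [[1, 3], [-1, -2]] with P⁻¹ = [[-2, -3], [1, 1]], and B = P·diag(-2, 2)·P⁻¹.
Then B^7 = P·diag(-128, 128)·P⁻¹ = [[-128, 384], [128, -256]] · [[-2, -3], [1, 1]] = [[640, 768], [-512, -640]].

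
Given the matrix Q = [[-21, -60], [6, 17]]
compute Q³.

tr Q = -4 and det Q = 3, so the characteristic polynomial is λ² − (-4)λ + (3) with roots -3 and -1.
Eigenvectors give P = [[10, 3], [-3, -1]] with P⁻¹ = [[1, 3], [-3, -10]], and Q = P·diag(-3, -1)·P⁻¹.
Then Q³ = P·diag(-27, -1)·P⁻¹ = [[-270, -3], [81, 1]] · [[1, 3], [-3, -10]] = [[-261, -780], [78, 233]].

[[-261, -780], [78, 233]]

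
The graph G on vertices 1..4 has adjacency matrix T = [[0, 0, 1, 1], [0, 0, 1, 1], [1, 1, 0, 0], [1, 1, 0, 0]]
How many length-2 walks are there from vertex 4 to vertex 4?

The number of length-2 walks from vertex 4 to vertex 4 is entry (4,4) of T^2, where T is the adjacency matrix.
T^2 = [[2, 2, 0, 0], [2, 2, 0, 0], [0, 0, 2, 2], [0, 0, 2, 2]]

2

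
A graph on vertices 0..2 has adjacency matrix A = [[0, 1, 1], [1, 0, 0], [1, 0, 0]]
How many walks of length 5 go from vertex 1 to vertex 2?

The number of length-5 walks from vertex 1 to vertex 2 is entry (1,2) of A⁵, where A is the adjacency matrix.
A² = [[2, 0, 0], [0, 1, 1], [0, 1, 1]]
A³ = [[0, 2, 2], [2, 0, 0], [2, 0, 0]]
A⁴ = [[4, 0, 0], [0, 2, 2], [0, 2, 2]]
A⁵ = [[0, 4, 4], [4, 0, 0], [4, 0, 0]]

0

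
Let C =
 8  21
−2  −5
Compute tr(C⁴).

17

tr C = 3 and det C = 2, so the characteristic polynomial is λ² − (3)λ + (2) with roots 1 and 2.
Eigenvectors give P = [[3, −7], [−1, 2]] with P⁻¹ = [[−2, −7], [−1, −3]], and C = P·diag(1, 2)·P⁻¹.
Then C⁴ = P·diag(1, 16)·P⁻¹ = [[3, −112], [−1, 32]] · [[−2, −7], [−1, −3]] = [[106, 315], [−30, −89]].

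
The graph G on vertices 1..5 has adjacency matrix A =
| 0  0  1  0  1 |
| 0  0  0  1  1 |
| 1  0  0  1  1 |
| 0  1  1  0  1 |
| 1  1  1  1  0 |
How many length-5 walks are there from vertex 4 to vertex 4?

44

The number of length-5 walks from vertex 4 to vertex 4 is entry (4,4) of A⁵, where A is the adjacency matrix.
A² = [[2, 1, 1, 2, 1], [1, 2, 2, 1, 1], [1, 2, 3, 1, 2], [2, 1, 1, 3, 2], [1, 1, 2, 2, 4]]
A³ = [[2, 3, 5, 3, 6], [3, 2, 3, 5, 6], [5, 3, 4, 7, 7], [3, 5, 7, 4, 7], [6, 6, 7, 7, 6]]
A⁴ = [[11, 9, 11, 14, 13], [9, 11, 14, 11, 13], [11, 14, 19, 14, 19], [14, 11, 14, 19, 19], [13, 13, 19, 19, 26]]
A⁵ = [[24, 27, 38, 33, 45], [27, 24, 33, 38, 45], [38, 33, 44, 52, 58], [33, 38, 52, 44, 58], [45, 45, 58, 58, 64]]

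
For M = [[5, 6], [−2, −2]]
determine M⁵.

[[125, 186], [−62, −92]]

tr M = 3 and det M = 2, so the characteristic polynomial is λ² − (3)λ + (2) with roots 1 and 2.
Eigenvectors give P = [[−3, 2], [2, −1]] with P⁻¹ = [[1, 2], [2, 3]], and M = P·diag(1, 2)·P⁻¹.
Then M⁵ = P·diag(1, 32)·P⁻¹ = [[−3, 64], [2, −32]] · [[1, 2], [2, 3]] = [[125, 186], [−62, −92]].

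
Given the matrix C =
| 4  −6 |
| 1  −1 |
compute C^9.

tr C = 3 and det C = 2, so the characteristic polynomial is λ² − (3)λ + (2) with roots 1 and 2.
Eigenvectors give P = [[−2, 3], [−1, 1]] with P⁻¹ = [[1, −3], [1, −2]], and C = P·diag(1, 2)·P⁻¹.
Then C^9 = P·diag(1, 512)·P⁻¹ = [[−2, 1536], [−1, 512]] · [[1, −3], [1, −2]] = [[1534, −3066], [511, −1021]].

[[1534, −3066], [511, −1021]]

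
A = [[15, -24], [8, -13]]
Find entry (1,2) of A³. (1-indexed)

-168

tr A = 2 and det A = -3, so the characteristic polynomial is λ² − (2)λ + (-3) with roots -1 and 3.
Eigenvectors give P = [[-3, 2], [-2, 1]] with P⁻¹ = [[1, -2], [2, -3]], and A = P·diag(-1, 3)·P⁻¹.
Then A³ = P·diag(-1, 27)·P⁻¹ = [[3, 54], [2, 27]] · [[1, -2], [2, -3]] = [[111, -168], [56, -85]].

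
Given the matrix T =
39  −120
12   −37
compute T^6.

[[7281, −21840], [2184, −6551]]

tr T = 2 and det T = −3, so the characteristic polynomial is λ² − (2)λ + (−3) with roots 3 and −1.
Eigenvectors give P = [[−10, 3], [−3, 1]] with P⁻¹ = [[−1, 3], [−3, 10]], and T = P·diag(3, −1)·P⁻¹.
Then T^6 = P·diag(729, 1)·P⁻¹ = [[−7290, 3], [−2187, 1]] · [[−1, 3], [−3, 10]] = [[7281, −21840], [2184, −6551]].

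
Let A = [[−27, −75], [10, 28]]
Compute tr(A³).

19

tr A = 1 and det A = −6, so the characteristic polynomial is λ² − (1)λ + (−6) with roots −2 and 3.
Eigenvectors give P = [[−3, 5], [1, −2]] with P⁻¹ = [[−2, −5], [−1, −3]], and A = P·diag(−2, 3)·P⁻¹.
Then A³ = P·diag(−8, 27)·P⁻¹ = [[24, 135], [−8, −54]] · [[−2, −5], [−1, −3]] = [[−183, −525], [70, 202]].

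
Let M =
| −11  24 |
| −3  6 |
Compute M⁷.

tr M = −5 and det M = 6, so the characteristic polynomial is λ² − (−5)λ + (6) with roots −3 and −2.
Eigenvectors give P = [[3, −8], [1, −3]] with P⁻¹ = [[3, −8], [1, −3]], and M = P·diag(−3, −2)·P⁻¹.
Then M⁷ = P·diag(−2187, −128)·P⁻¹ = [[−6561, 1024], [−2187, 384]] · [[3, −8], [1, −3]] = [[−18659, 49416], [−6177, 16344]].

[[−18659, 49416], [−6177, 16344]]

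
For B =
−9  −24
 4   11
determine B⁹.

[[−39369, −118104], [19684, 59051]]

tr B = 2 and det B = −3, so the characteristic polynomial is λ² − (2)λ + (−3) with roots −1 and 3.
Eigenvectors give P = [[−3, −2], [1, 1]] with P⁻¹ = [[−1, −2], [1, 3]], and B = P·diag(−1, 3)·P⁻¹.
Then B⁹ = P·diag(−1, 19683)·P⁻¹ = [[3, −39366], [−1, 19683]] · [[−1, −2], [1, 3]] = [[−39369, −118104], [19684, 59051]].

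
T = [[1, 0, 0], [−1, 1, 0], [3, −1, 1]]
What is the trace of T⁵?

3

T = I + N where N = [[0, 0, 0], [−1, 0, 0], [3, −1, 0]] is strictly lower-triangular, so N³ = 0.
(I + N)⁵ = I + 5·N + 10·N² = [[1, 0, 0], [−5, 1, 0], [25, −5, 1]].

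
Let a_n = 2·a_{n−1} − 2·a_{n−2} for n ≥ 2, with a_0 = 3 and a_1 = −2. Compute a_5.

With companion matrix M = [[2, −2], [1, 0]], [a_n, a_{n−1}]ᵀ = M·[a_{n−1}, a_{n−2}]ᵀ, so [a_5, a_4]ᵀ = M^4·[a_1, a_0]ᵀ.
M^4 = [[−4, 0], [0, −4]], giving [a_5, a_4]ᵀ = [[8], [−12]].

8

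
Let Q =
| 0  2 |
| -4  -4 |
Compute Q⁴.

[[-64, 0], [0, -64]]

Q² = [[-8, -8], [16, 8]]
Q³ = [[32, 16], [-32, 0]]
Q⁴ = [[-64, 0], [0, -64]]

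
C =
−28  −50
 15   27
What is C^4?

tr C = −1 and det C = −6, so the characteristic polynomial is λ² − (−1)λ + (−6) with roots 2 and −3.
Eigenvectors give P = [[−5, 2], [3, −1]] with P⁻¹ = [[1, 2], [3, 5]], and C = P·diag(2, −3)·P⁻¹.
Then C^4 = P·diag(16, 81)·P⁻¹ = [[−80, 162], [48, −81]] · [[1, 2], [3, 5]] = [[406, 650], [−195, −309]].

[[406, 650], [−195, −309]]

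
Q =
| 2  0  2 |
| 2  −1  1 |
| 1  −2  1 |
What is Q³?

[[10, −8, 14], [8, −7, 9], [−1, −2, −1]]

Q² = [[6, −4, 6], [3, −1, 4], [−1, 0, 1]]
Q³ = [[10, −8, 14], [8, −7, 9], [−1, −2, −1]]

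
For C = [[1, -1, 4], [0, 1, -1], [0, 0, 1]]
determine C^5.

[[1, -5, 30], [0, 1, -5], [0, 0, 1]]

C = I + N where N = [[0, -1, 4], [0, 0, -1], [0, 0, 0]] is strictly upper-triangular, so N^3 = 0.
(I + N)^5 = I + 5·N + 10·N^2 = [[1, -5, 30], [0, 1, -5], [0, 0, 1]].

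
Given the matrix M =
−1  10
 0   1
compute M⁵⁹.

M² = I (check: tr M = 0 and det M = −1), so M⁵⁹ = M since 59 is odd.

[[−1, 10], [0, 1]]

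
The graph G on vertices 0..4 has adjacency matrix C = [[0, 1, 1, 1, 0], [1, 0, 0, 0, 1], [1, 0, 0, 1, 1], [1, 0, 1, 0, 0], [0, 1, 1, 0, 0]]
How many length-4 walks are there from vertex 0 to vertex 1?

The number of length-4 walks from vertex 0 to vertex 1 is entry (0,1) of C^4, where C is the adjacency matrix.
C^2 = [[3, 0, 1, 1, 2], [0, 2, 2, 1, 0], [1, 2, 3, 1, 0], [1, 1, 1, 2, 1], [2, 0, 0, 1, 2]]
C^3 = [[2, 5, 6, 4, 1], [5, 0, 1, 2, 4], [6, 1, 2, 4, 5], [4, 2, 4, 2, 2], [1, 4, 5, 2, 0]]
C^4 = [[15, 3, 7, 8, 11], [3, 9, 11, 6, 1], [7, 11, 15, 8, 3], [8, 6, 8, 8, 6], [11, 1, 3, 6, 9]]

3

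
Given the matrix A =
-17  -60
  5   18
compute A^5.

[[-857, -3300], [275, 1068]]

tr A = 1 and det A = -6, so the characteristic polynomial is λ² − (1)λ + (-6) with roots -2 and 3.
Eigenvectors give P = [[4, -3], [-1, 1]] with P⁻¹ = [[1, 3], [1, 4]], and A = P·diag(-2, 3)·P⁻¹.
Then A^5 = P·diag(-32, 243)·P⁻¹ = [[-128, -729], [32, 243]] · [[1, 3], [1, 4]] = [[-857, -3300], [275, 1068]].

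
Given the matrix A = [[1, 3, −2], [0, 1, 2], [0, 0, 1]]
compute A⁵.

[[1, 15, 50], [0, 1, 10], [0, 0, 1]]

A = I + N where N = [[0, 3, −2], [0, 0, 2], [0, 0, 0]] is strictly upper-triangular, so N³ = 0.
(I + N)⁵ = I + 5·N + 10·N² = [[1, 15, 50], [0, 1, 10], [0, 0, 1]].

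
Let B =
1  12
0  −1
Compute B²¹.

B² = I (check: tr B = 0 and det B = −1), so B²¹ = B since 21 is odd.

[[1, 12], [0, −1]]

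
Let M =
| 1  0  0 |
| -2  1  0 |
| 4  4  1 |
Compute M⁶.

[[1, 0, 0], [-12, 1, 0], [-96, 24, 1]]

M = I + N where N = [[0, 0, 0], [-2, 0, 0], [4, 4, 0]] is strictly lower-triangular, so N³ = 0.
(I + N)⁶ = I + 6·N + 15·N² = [[1, 0, 0], [-12, 1, 0], [-96, 24, 1]].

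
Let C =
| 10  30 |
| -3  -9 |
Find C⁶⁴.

[[10, 30], [-3, -9]]

C² = C (a projection; rank 1, trace 1), so C⁶⁴ = C.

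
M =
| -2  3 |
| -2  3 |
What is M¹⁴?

[[-2, 3], [-2, 3]]

M² = M (a projection; rank 1, trace 1), so M¹⁴ = M.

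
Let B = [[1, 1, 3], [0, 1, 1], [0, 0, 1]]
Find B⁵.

B = I + N where N = [[0, 1, 3], [0, 0, 1], [0, 0, 0]] is strictly upper-triangular, so N³ = 0.
(I + N)⁵ = I + 5·N + 10·N² = [[1, 5, 25], [0, 1, 5], [0, 0, 1]].

[[1, 5, 25], [0, 1, 5], [0, 0, 1]]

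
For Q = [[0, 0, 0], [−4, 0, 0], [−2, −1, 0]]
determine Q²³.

[[0, 0, 0], [0, 0, 0], [0, 0, 0]]

Q is strictly triangular, hence nilpotent: Q³ = 0, so Q²³ = 0.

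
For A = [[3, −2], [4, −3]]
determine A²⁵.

A² = I (check: tr A = 0 and det A = −1), so A²⁵ = A since 25 is odd.

[[3, −2], [4, −3]]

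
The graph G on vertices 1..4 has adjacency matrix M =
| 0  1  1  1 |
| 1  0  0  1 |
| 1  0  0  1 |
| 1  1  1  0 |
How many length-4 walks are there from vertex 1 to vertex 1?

The number of length-4 walks from vertex 1 to vertex 1 is entry (1,1) of M⁴, where M is the adjacency matrix.
M² = [[3, 1, 1, 2], [1, 2, 2, 1], [1, 2, 2, 1], [2, 1, 1, 3]]
M³ = [[4, 5, 5, 5], [5, 2, 2, 5], [5, 2, 2, 5], [5, 5, 5, 4]]
M⁴ = [[15, 9, 9, 14], [9, 10, 10, 9], [9, 10, 10, 9], [14, 9, 9, 15]]

15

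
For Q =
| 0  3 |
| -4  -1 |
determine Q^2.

[[-12, -3], [4, -11]]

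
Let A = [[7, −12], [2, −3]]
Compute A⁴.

tr A = 4 and det A = 3, so the characteristic polynomial is λ² − (4)λ + (3) with roots 1 and 3.
Eigenvectors give P = [[−2, −3], [−1, −1]] with P⁻¹ = [[1, −3], [−1, 2]], and A = P·diag(1, 3)·P⁻¹.
Then A⁴ = P·diag(1, 81)·P⁻¹ = [[−2, −243], [−1, −81]] · [[1, −3], [−1, 2]] = [[241, −480], [80, −159]].

[[241, −480], [80, −159]]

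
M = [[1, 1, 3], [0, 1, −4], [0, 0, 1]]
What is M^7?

[[1, 7, −63], [0, 1, −28], [0, 0, 1]]

M = I + N where N = [[0, 1, 3], [0, 0, −4], [0, 0, 0]] is strictly upper-triangular, so N^3 = 0.
(I + N)^7 = I + 7·N + 21·N^2 = [[1, 7, −63], [0, 1, −28], [0, 0, 1]].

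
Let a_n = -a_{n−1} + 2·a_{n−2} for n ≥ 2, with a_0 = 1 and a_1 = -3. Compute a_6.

85

With companion matrix M = [[-1, 2], [1, 0]], [a_n, a_{n−1}]ᵀ = M·[a_{n−1}, a_{n−2}]ᵀ, so [a_6, a_5]ᵀ = M^5·[a_1, a_0]ᵀ.
M^5 = [[-21, 22], [11, -10]], giving [a_6, a_5]ᵀ = [[85], [-43]].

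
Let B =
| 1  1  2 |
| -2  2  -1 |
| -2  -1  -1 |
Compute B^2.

[[-5, 1, -1], [-4, 3, -5], [2, -3, -2]]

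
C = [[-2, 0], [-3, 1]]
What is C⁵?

[[-32, 0], [-33, 1]]

tr C = -1 and det C = -2, so the characteristic polynomial is λ² − (-1)λ + (-2) with roots 1 and -2.
Eigenvectors give P = [[0, 1], [-1, 1]] with P⁻¹ = [[1, -1], [1, 0]], and C = P·diag(1, -2)·P⁻¹.
Then C⁵ = P·diag(1, -32)·P⁻¹ = [[0, -32], [-1, -32]] · [[1, -1], [1, 0]] = [[-32, 0], [-33, 1]].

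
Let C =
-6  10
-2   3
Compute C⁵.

tr C = -3 and det C = 2, so the characteristic polynomial is λ² − (-3)λ + (2) with roots -2 and -1.
Eigenvectors give P = [[5, 2], [2, 1]] with P⁻¹ = [[1, -2], [-2, 5]], and C = P·diag(-2, -1)·P⁻¹.
Then C⁵ = P·diag(-32, -1)·P⁻¹ = [[-160, -2], [-64, -1]] · [[1, -2], [-2, 5]] = [[-156, 310], [-62, 123]].

[[-156, 310], [-62, 123]]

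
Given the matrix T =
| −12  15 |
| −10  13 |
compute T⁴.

tr T = 1 and det T = −6, so the characteristic polynomial is λ² − (1)λ + (−6) with roots 3 and −2.
Eigenvectors give P = [[1, 3], [1, 2]] with P⁻¹ = [[−2, 3], [1, −1]], and T = P·diag(3, −2)·P⁻¹.
Then T⁴ = P·diag(81, 16)·P⁻¹ = [[81, 48], [81, 32]] · [[−2, 3], [1, −1]] = [[−114, 195], [−130, 211]].

[[−114, 195], [−130, 211]]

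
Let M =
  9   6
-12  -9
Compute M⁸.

tr M = 0 and det M = -9, so the characteristic polynomial is λ² − (0)λ + (-9) with roots 3 and -3.
Eigenvectors give P = [[1, 1], [-1, -2]] with P⁻¹ = [[2, 1], [-1, -1]], and M = P·diag(3, -3)·P⁻¹.
Then M⁸ = P·diag(6561, 6561)·P⁻¹ = [[6561, 6561], [-6561, -13122]] · [[2, 1], [-1, -1]] = [[6561, 0], [0, 6561]].

[[6561, 0], [0, 6561]]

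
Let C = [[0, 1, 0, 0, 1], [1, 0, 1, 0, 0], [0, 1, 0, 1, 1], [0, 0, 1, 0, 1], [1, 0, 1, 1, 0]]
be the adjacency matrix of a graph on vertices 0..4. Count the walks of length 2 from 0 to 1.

0

The number of length-2 walks from vertex 0 to vertex 1 is entry (0,1) of C², where C is the adjacency matrix.
C² = [[2, 0, 2, 1, 0], [0, 2, 0, 1, 2], [2, 0, 3, 1, 1], [1, 1, 1, 2, 1], [0, 2, 1, 1, 3]]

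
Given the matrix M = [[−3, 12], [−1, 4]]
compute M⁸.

[[−3, 12], [−1, 4]]

M² = M (a projection; rank 1, trace 1), so M⁸ = M.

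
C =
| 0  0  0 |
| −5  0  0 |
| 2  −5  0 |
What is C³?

C is strictly triangular, hence nilpotent: C³ = 0, so C³ = 0.

[[0, 0, 0], [0, 0, 0], [0, 0, 0]]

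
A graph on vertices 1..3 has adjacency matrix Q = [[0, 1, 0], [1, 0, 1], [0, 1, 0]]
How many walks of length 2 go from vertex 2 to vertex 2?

The number of length-2 walks from vertex 2 to vertex 2 is entry (2,2) of Q^2, where Q is the adjacency matrix.
Q^2 = [[1, 0, 1], [0, 2, 0], [1, 0, 1]]

2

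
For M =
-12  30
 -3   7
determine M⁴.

[[666, -1950], [195, -569]]

tr M = -5 and det M = 6, so the characteristic polynomial is λ² − (-5)λ + (6) with roots -3 and -2.
Eigenvectors give P = [[-10, 3], [-3, 1]] with P⁻¹ = [[-1, 3], [-3, 10]], and M = P·diag(-3, -2)·P⁻¹.
Then M⁴ = P·diag(81, 16)·P⁻¹ = [[-810, 48], [-243, 16]] · [[-1, 3], [-3, 10]] = [[666, -1950], [195, -569]].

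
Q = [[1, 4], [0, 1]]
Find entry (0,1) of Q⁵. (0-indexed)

20

Q = I + N where N = [[0, 4], [0, 0]] is strictly upper-triangular, so N² = 0.
(I + N)⁵ = I + 5·N = [[1, 20], [0, 1]].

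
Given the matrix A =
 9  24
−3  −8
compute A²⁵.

A² = A (a projection; rank 1, trace 1), so A²⁵ = A.

[[9, 24], [−3, −8]]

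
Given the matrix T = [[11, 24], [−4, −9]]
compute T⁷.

tr T = 2 and det T = −3, so the characteristic polynomial is λ² − (2)λ + (−3) with roots 3 and −1.
Eigenvectors give P = [[3, −2], [−1, 1]] with P⁻¹ = [[1, 2], [1, 3]], and T = P·diag(3, −1)·P⁻¹.
Then T⁷ = P·diag(2187, −1)·P⁻¹ = [[6561, 2], [−2187, −1]] · [[1, 2], [1, 3]] = [[6563, 13128], [−2188, −4377]].

[[6563, 13128], [−2188, −4377]]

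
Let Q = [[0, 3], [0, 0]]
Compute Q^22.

[[0, 0], [0, 0]]

Q is strictly triangular, hence nilpotent: Q^2 = 0, so Q^22 = 0.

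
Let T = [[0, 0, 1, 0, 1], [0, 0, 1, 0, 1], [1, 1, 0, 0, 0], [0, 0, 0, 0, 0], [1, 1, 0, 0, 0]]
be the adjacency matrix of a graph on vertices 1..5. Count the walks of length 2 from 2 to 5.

The number of length-2 walks from vertex 2 to vertex 5 is entry (2,5) of T^2, where T is the adjacency matrix.
T^2 = [[2, 2, 0, 0, 0], [2, 2, 0, 0, 0], [0, 0, 2, 0, 2], [0, 0, 0, 0, 0], [0, 0, 2, 0, 2]]

0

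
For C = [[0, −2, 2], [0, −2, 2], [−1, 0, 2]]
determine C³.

[[0, −4, 4], [0, −4, 4], [−2, 0, 4]]

C² = [[−2, 4, 0], [−2, 4, 0], [−2, 2, 2]]
C³ = [[0, −4, 4], [0, −4, 4], [−2, 0, 4]]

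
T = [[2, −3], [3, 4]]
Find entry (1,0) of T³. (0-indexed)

T² = [[−5, −18], [18, 7]]
T³ = [[−64, −57], [57, −26]]

57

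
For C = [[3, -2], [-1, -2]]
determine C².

[[11, -2], [-1, 6]]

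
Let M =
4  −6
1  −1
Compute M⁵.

[[94, −186], [31, −61]]

tr M = 3 and det M = 2, so the characteristic polynomial is λ² − (3)λ + (2) with roots 2 and 1.
Eigenvectors give P = [[3, 2], [1, 1]] with P⁻¹ = [[1, −2], [−1, 3]], and M = P·diag(2, 1)·P⁻¹.
Then M⁵ = P·diag(32, 1)·P⁻¹ = [[96, 2], [32, 1]] · [[1, −2], [−1, 3]] = [[94, −186], [31, −61]].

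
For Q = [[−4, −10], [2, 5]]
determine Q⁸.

[[−4, −10], [2, 5]]

Q² = Q (a projection; rank 1, trace 1), so Q⁸ = Q.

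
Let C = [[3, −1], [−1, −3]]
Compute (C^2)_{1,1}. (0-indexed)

10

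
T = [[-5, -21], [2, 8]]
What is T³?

[[-41, -147], [14, 50]]

tr T = 3 and det T = 2, so the characteristic polynomial is λ² − (3)λ + (2) with roots 1 and 2.
Eigenvectors give P = [[7, -3], [-2, 1]] with P⁻¹ = [[1, 3], [2, 7]], and T = P·diag(1, 2)·P⁻¹.
Then T³ = P·diag(1, 8)·P⁻¹ = [[7, -24], [-2, 8]] · [[1, 3], [2, 7]] = [[-41, -147], [14, 50]].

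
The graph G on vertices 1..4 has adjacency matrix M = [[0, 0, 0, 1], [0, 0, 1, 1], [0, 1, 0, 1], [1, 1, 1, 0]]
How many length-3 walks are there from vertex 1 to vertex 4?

The number of length-3 walks from vertex 1 to vertex 4 is entry (1,4) of M³, where M is the adjacency matrix.
M² = [[1, 1, 1, 0], [1, 2, 1, 1], [1, 1, 2, 1], [0, 1, 1, 3]]
M³ = [[0, 1, 1, 3], [1, 2, 3, 4], [1, 3, 2, 4], [3, 4, 4, 2]]

3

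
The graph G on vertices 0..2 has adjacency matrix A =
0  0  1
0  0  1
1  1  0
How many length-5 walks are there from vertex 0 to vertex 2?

The number of length-5 walks from vertex 0 to vertex 2 is entry (0,2) of A⁵, where A is the adjacency matrix.
A² = [[1, 1, 0], [1, 1, 0], [0, 0, 2]]
A³ = [[0, 0, 2], [0, 0, 2], [2, 2, 0]]
A⁴ = [[2, 2, 0], [2, 2, 0], [0, 0, 4]]
A⁵ = [[0, 0, 4], [0, 0, 4], [4, 4, 0]]

4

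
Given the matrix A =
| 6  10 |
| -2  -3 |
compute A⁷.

[[636, 1270], [-254, -507]]

tr A = 3 and det A = 2, so the characteristic polynomial is λ² − (3)λ + (2) with roots 2 and 1.
Eigenvectors give P = [[5, -2], [-2, 1]] with P⁻¹ = [[1, 2], [2, 5]], and A = P·diag(2, 1)·P⁻¹.
Then A⁷ = P·diag(128, 1)·P⁻¹ = [[640, -2], [-256, 1]] · [[1, 2], [2, 5]] = [[636, 1270], [-254, -507]].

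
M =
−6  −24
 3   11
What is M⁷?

tr M = 5 and det M = 6, so the characteristic polynomial is λ² − (5)λ + (6) with roots 2 and 3.
Eigenvectors give P = [[−3, −8], [1, 3]] with P⁻¹ = [[−3, −8], [1, 3]], and M = P·diag(2, 3)·P⁻¹.
Then M⁷ = P·diag(128, 2187)·P⁻¹ = [[−384, −17496], [128, 6561]] · [[−3, −8], [1, 3]] = [[−16344, −49416], [6177, 18659]].

[[−16344, −49416], [6177, 18659]]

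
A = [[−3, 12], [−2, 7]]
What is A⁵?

[[−483, 1452], [−242, 727]]

tr A = 4 and det A = 3, so the characteristic polynomial is λ² − (4)λ + (3) with roots 3 and 1.
Eigenvectors give P = [[−2, 3], [−1, 1]] with P⁻¹ = [[1, −3], [1, −2]], and A = P·diag(3, 1)·P⁻¹.
Then A⁵ = P·diag(243, 1)·P⁻¹ = [[−486, 3], [−243, 1]] · [[1, −3], [1, −2]] = [[−483, 1452], [−242, 727]].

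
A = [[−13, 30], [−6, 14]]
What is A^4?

tr A = 1 and det A = −2, so the characteristic polynomial is λ² − (1)λ + (−2) with roots −1 and 2.
Eigenvectors give P = [[−5, 2], [−2, 1]] with P⁻¹ = [[−1, 2], [−2, 5]], and A = P·diag(−1, 2)·P⁻¹.
Then A^4 = P·diag(1, 16)·P⁻¹ = [[−5, 32], [−2, 16]] · [[−1, 2], [−2, 5]] = [[−59, 150], [−30, 76]].

[[−59, 150], [−30, 76]]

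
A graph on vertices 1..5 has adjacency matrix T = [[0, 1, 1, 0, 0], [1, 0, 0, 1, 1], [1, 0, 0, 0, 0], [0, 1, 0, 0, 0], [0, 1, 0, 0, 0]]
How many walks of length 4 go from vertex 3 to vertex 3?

2

The number of length-4 walks from vertex 3 to vertex 3 is entry (3,3) of T⁴, where T is the adjacency matrix.
T² = [[2, 0, 0, 1, 1], [0, 3, 1, 0, 0], [0, 1, 1, 0, 0], [1, 0, 0, 1, 1], [1, 0, 0, 1, 1]]
T³ = [[0, 4, 2, 0, 0], [4, 0, 0, 3, 3], [2, 0, 0, 1, 1], [0, 3, 1, 0, 0], [0, 3, 1, 0, 0]]
T⁴ = [[6, 0, 0, 4, 4], [0, 10, 4, 0, 0], [0, 4, 2, 0, 0], [4, 0, 0, 3, 3], [4, 0, 0, 3, 3]]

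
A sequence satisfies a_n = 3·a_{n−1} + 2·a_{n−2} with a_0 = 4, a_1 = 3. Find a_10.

With companion matrix Q = [[3, 2], [1, 0]], [a_n, a_{n−1}]ᵀ = Q·[a_{n−1}, a_{n−2}]ᵀ, so [a_10, a_9]ᵀ = Q^9·[a_1, a_0]ᵀ.
Q^9 = [[79647, 44726], [22363, 12558]], giving [a_10, a_9]ᵀ = [[417845], [117321]].

417845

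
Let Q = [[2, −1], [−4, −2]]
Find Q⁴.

Q² = [[8, 0], [0, 8]]
Q³ = [[16, −8], [−32, −16]]
Q⁴ = [[64, 0], [0, 64]]

[[64, 0], [0, 64]]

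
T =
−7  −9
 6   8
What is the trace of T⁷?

127

tr T = 1 and det T = −2, so the characteristic polynomial is λ² − (1)λ + (−2) with roots 2 and −1.
Eigenvectors give P = [[−1, 3], [1, −2]] with P⁻¹ = [[2, 3], [1, 1]], and T = P·diag(2, −1)·P⁻¹.
Then T⁷ = P·diag(128, −1)·P⁻¹ = [[−128, −3], [128, 2]] · [[2, 3], [1, 1]] = [[−259, −387], [258, 386]].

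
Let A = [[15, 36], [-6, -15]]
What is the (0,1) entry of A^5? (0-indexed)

tr A = 0 and det A = -9, so the characteristic polynomial is λ² − (0)λ + (-9) with roots -3 and 3.
Eigenvectors give P = [[-2, 3], [1, -1]] with P⁻¹ = [[1, 3], [1, 2]], and A = P·diag(-3, 3)·P⁻¹.
Then A^5 = P·diag(-243, 243)·P⁻¹ = [[486, 729], [-243, -243]] · [[1, 3], [1, 2]] = [[1215, 2916], [-486, -1215]].

2916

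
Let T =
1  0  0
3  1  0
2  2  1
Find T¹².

[[1, 0, 0], [36, 1, 0], [420, 24, 1]]

T = I + N where N = [[0, 0, 0], [3, 0, 0], [2, 2, 0]] is strictly lower-triangular, so N³ = 0.
(I + N)¹² = I + 12·N + 66·N² = [[1, 0, 0], [36, 1, 0], [420, 24, 1]].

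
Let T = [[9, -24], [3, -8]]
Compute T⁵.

[[9, -24], [3, -8]]

T² = T (a projection; rank 1, trace 1), so T⁵ = T.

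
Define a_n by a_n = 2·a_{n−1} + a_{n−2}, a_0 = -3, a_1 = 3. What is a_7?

With companion matrix T = [[2, 1], [1, 0]], [a_n, a_{n−1}]ᵀ = T·[a_{n−1}, a_{n−2}]ᵀ, so [a_7, a_6]ᵀ = T⁶·[a_1, a_0]ᵀ.
T⁶ = [[169, 70], [70, 29]], giving [a_7, a_6]ᵀ = [[297], [123]].

297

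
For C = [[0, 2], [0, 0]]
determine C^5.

[[0, 0], [0, 0]]

C is strictly triangular, hence nilpotent: C^2 = 0, so C^5 = 0.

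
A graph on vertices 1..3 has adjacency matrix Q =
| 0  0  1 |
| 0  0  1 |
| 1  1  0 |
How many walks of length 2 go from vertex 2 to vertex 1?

1

The number of length-2 walks from vertex 2 to vertex 1 is entry (2,1) of Q², where Q is the adjacency matrix.
Q² = [[1, 1, 0], [1, 1, 0], [0, 0, 2]]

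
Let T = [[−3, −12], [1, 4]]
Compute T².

T² = T (a projection; rank 1, trace 1), so T² = T.

[[−3, −12], [1, 4]]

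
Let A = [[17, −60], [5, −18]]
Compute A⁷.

[[7073, −27780], [2315, −9132]]

tr A = −1 and det A = −6, so the characteristic polynomial is λ² − (−1)λ + (−6) with roots −3 and 2.
Eigenvectors give P = [[3, 4], [1, 1]] with P⁻¹ = [[−1, 4], [1, −3]], and A = P·diag(−3, 2)·P⁻¹.
Then A⁷ = P·diag(−2187, 128)·P⁻¹ = [[−6561, 512], [−2187, 128]] · [[−1, 4], [1, −3]] = [[7073, −27780], [2315, −9132]].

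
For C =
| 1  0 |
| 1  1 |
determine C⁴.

C = I + N where N = [[0, 0], [1, 0]] is strictly lower-triangular, so N² = 0.
(I + N)⁴ = I + 4·N = [[1, 0], [4, 1]].

[[1, 0], [4, 1]]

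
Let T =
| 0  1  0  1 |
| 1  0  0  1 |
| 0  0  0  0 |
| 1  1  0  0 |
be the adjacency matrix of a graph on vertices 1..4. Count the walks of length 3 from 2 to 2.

2

The number of length-3 walks from vertex 2 to vertex 2 is entry (2,2) of T³, where T is the adjacency matrix.
T² = [[2, 1, 0, 1], [1, 2, 0, 1], [0, 0, 0, 0], [1, 1, 0, 2]]
T³ = [[2, 3, 0, 3], [3, 2, 0, 3], [0, 0, 0, 0], [3, 3, 0, 2]]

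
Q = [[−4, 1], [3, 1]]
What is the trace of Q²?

23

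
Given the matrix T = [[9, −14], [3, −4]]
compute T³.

tr T = 5 and det T = 6, so the characteristic polynomial is λ² − (5)λ + (6) with roots 2 and 3.
Eigenvectors give P = [[−2, 7], [−1, 3]] with P⁻¹ = [[3, −7], [1, −2]], and T = P·diag(2, 3)·P⁻¹.
Then T³ = P·diag(8, 27)·P⁻¹ = [[−16, 189], [−8, 81]] · [[3, −7], [1, −2]] = [[141, −266], [57, −106]].

[[141, −266], [57, −106]]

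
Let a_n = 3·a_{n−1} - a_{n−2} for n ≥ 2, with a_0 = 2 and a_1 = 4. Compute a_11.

57314

With companion matrix B = [[3, -1], [1, 0]], [a_n, a_{n−1}]ᵀ = B·[a_{n−1}, a_{n−2}]ᵀ, so [a_11, a_10]ᵀ = B^10·[a_1, a_0]ᵀ.
B^10 = [[17711, -6765], [6765, -2584]], giving [a_11, a_10]ᵀ = [[57314], [21892]].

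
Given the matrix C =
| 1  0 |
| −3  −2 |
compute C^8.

tr C = −1 and det C = −2, so the characteristic polynomial is λ² − (−1)λ + (−2) with roots 1 and −2.
Eigenvectors give P = [[−1, 0], [1, 1]] with P⁻¹ = [[−1, 0], [1, 1]], and C = P·diag(1, −2)·P⁻¹.
Then C^8 = P·diag(1, 256)·P⁻¹ = [[−1, 0], [1, 256]] · [[−1, 0], [1, 1]] = [[1, 0], [255, 256]].

[[1, 0], [255, 256]]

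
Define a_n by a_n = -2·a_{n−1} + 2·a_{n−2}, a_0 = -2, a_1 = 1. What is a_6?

With companion matrix C = [[-2, 2], [1, 0]], [a_n, a_{n−1}]ᵀ = C·[a_{n−1}, a_{n−2}]ᵀ, so [a_6, a_5]ᵀ = C^5·[a_1, a_0]ᵀ.
C^5 = [[-120, 88], [44, -32]], giving [a_6, a_5]ᵀ = [[-296], [108]].

-296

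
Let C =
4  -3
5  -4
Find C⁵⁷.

[[4, -3], [5, -4]]

C² = I (check: tr C = 0 and det C = -1), so C⁵⁷ = C since 57 is odd.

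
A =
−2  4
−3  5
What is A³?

tr A = 3 and det A = 2, so the characteristic polynomial is λ² − (3)λ + (2) with roots 1 and 2.
Eigenvectors give P = [[4, 1], [3, 1]] with P⁻¹ = [[1, −1], [−3, 4]], and A = P·diag(1, 2)·P⁻¹.
Then A³ = P·diag(1, 8)·P⁻¹ = [[4, 8], [3, 8]] · [[1, −1], [−3, 4]] = [[−20, 28], [−21, 29]].

[[−20, 28], [−21, 29]]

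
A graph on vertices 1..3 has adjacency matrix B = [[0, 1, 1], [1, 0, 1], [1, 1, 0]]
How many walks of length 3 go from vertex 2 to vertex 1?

3

The number of length-3 walks from vertex 2 to vertex 1 is entry (2,1) of B^3, where B is the adjacency matrix.
B^2 = [[2, 1, 1], [1, 2, 1], [1, 1, 2]]
B^3 = [[2, 3, 3], [3, 2, 3], [3, 3, 2]]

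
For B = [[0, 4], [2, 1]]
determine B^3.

[[8, 36], [18, 17]]

B^2 = [[8, 4], [2, 9]]
B^3 = [[8, 36], [18, 17]]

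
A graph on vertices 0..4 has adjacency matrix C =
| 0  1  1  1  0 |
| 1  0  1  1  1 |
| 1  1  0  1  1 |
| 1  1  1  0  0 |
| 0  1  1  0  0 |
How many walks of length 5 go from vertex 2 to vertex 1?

103

The number of length-5 walks from vertex 2 to vertex 1 is entry (2,1) of C^5, where C is the adjacency matrix.
C^2 = [[3, 2, 2, 2, 2], [2, 4, 3, 2, 1], [2, 3, 4, 2, 1], [2, 2, 2, 3, 2], [2, 1, 1, 2, 2]]
C^3 = [[6, 9, 9, 7, 4], [9, 8, 9, 9, 7], [9, 9, 8, 9, 7], [7, 9, 9, 6, 4], [4, 7, 7, 4, 2]]
C^4 = [[25, 26, 26, 24, 18], [26, 34, 33, 26, 17], [26, 33, 34, 26, 17], [24, 26, 26, 25, 18], [18, 17, 17, 18, 14]]
C^5 = [[76, 93, 93, 77, 52], [93, 102, 103, 93, 67], [93, 103, 102, 93, 67], [77, 93, 93, 76, 52], [52, 67, 67, 52, 34]]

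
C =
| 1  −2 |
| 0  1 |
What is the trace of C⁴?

C = I + N where N = [[0, −2], [0, 0]] is strictly upper-triangular, so N² = 0.
(I + N)⁴ = I + 4·N = [[1, −8], [0, 1]].

2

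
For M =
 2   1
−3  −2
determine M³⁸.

[[1, 0], [0, 1]]

M² = I (check: tr M = 0 and det M = −1), so M³⁸ = I since 38 is even.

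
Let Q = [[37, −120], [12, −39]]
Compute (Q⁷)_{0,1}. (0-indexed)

tr Q = −2 and det Q = −3, so the characteristic polynomial is λ² − (−2)λ + (−3) with roots −3 and 1.
Eigenvectors give P = [[3, −10], [1, −3]] with P⁻¹ = [[−3, 10], [−1, 3]], and Q = P·diag(−3, 1)·P⁻¹.
Then Q⁷ = P·diag(−2187, 1)·P⁻¹ = [[−6561, −10], [−2187, −3]] · [[−3, 10], [−1, 3]] = [[19693, −65640], [6564, −21879]].

−65640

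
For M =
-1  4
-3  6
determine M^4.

tr M = 5 and det M = 6, so the characteristic polynomial is λ² − (5)λ + (6) with roots 3 and 2.
Eigenvectors give P = [[-1, 4], [-1, 3]] with P⁻¹ = [[3, -4], [1, -1]], and M = P·diag(3, 2)·P⁻¹.
Then M^4 = P·diag(81, 16)·P⁻¹ = [[-81, 64], [-81, 48]] · [[3, -4], [1, -1]] = [[-179, 260], [-195, 276]].

[[-179, 260], [-195, 276]]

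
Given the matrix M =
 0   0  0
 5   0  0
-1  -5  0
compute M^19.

[[0, 0, 0], [0, 0, 0], [0, 0, 0]]

M is strictly triangular, hence nilpotent: M^3 = 0, so M^19 = 0.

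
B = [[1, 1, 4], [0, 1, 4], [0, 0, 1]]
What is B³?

[[1, 3, 24], [0, 1, 12], [0, 0, 1]]

B = I + N where N = [[0, 1, 4], [0, 0, 4], [0, 0, 0]] is strictly upper-triangular, so N³ = 0.
(I + N)³ = I + 3·N + 3·N² = [[1, 3, 24], [0, 1, 12], [0, 0, 1]].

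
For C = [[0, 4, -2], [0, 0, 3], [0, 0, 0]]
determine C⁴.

[[0, 0, 0], [0, 0, 0], [0, 0, 0]]

C is strictly triangular, hence nilpotent: C³ = 0, so C⁴ = 0.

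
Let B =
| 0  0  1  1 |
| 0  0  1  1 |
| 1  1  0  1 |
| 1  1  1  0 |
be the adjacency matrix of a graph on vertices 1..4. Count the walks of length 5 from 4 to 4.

The number of length-5 walks from vertex 4 to vertex 4 is entry (4,4) of B⁵, where B is the adjacency matrix.
B² = [[2, 2, 1, 1], [2, 2, 1, 1], [1, 1, 3, 2], [1, 1, 2, 3]]
B³ = [[2, 2, 5, 5], [2, 2, 5, 5], [5, 5, 4, 5], [5, 5, 5, 4]]
B⁴ = [[10, 10, 9, 9], [10, 10, 9, 9], [9, 9, 15, 14], [9, 9, 14, 15]]
B⁵ = [[18, 18, 29, 29], [18, 18, 29, 29], [29, 29, 32, 33], [29, 29, 33, 32]]

32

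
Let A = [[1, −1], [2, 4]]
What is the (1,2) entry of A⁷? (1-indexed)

tr A = 5 and det A = 6, so the characteristic polynomial is λ² − (5)λ + (6) with roots 2 and 3.
Eigenvectors give P = [[−1, −1], [1, 2]] with P⁻¹ = [[−2, −1], [1, 1]], and A = P·diag(2, 3)·P⁻¹.
Then A⁷ = P·diag(128, 2187)·P⁻¹ = [[−128, −2187], [128, 4374]] · [[−2, −1], [1, 1]] = [[−1931, −2059], [4118, 4246]].

−2059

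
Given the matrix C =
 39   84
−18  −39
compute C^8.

tr C = 0 and det C = −9, so the characteristic polynomial is λ² − (0)λ + (−9) with roots 3 and −3.
Eigenvectors give P = [[−7, 2], [3, −1]] with P⁻¹ = [[−1, −2], [−3, −7]], and C = P·diag(3, −3)·P⁻¹.
Then C^8 = P·diag(6561, 6561)·P⁻¹ = [[−45927, 13122], [19683, −6561]] · [[−1, −2], [−3, −7]] = [[6561, 0], [0, 6561]].

[[6561, 0], [0, 6561]]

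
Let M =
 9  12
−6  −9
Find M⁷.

tr M = 0 and det M = −9, so the characteristic polynomial is λ² − (0)λ + (−9) with roots −3 and 3.
Eigenvectors give P = [[1, −2], [−1, 1]] with P⁻¹ = [[−1, −2], [−1, −1]], and M = P·diag(−3, 3)·P⁻¹.
Then M⁷ = P·diag(−2187, 2187)·P⁻¹ = [[−2187, −4374], [2187, 2187]] · [[−1, −2], [−1, −1]] = [[6561, 8748], [−4374, −6561]].

[[6561, 8748], [−4374, −6561]]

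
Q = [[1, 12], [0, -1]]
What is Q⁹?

[[1, 12], [0, -1]]

Q² = I (check: tr Q = 0 and det Q = -1), so Q⁹ = Q since 9 is odd.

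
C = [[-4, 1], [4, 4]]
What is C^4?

[[400, 0], [0, 400]]

C^2 = [[20, 0], [0, 20]]
C^3 = [[-80, 20], [80, 80]]
C^4 = [[400, 0], [0, 400]]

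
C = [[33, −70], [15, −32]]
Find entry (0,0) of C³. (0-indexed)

237

tr C = 1 and det C = −6, so the characteristic polynomial is λ² − (1)λ + (−6) with roots 3 and −2.
Eigenvectors give P = [[7, 2], [3, 1]] with P⁻¹ = [[1, −2], [−3, 7]], and C = P·diag(3, −2)·P⁻¹.
Then C³ = P·diag(27, −8)·P⁻¹ = [[189, −16], [81, −8]] · [[1, −2], [−3, 7]] = [[237, −490], [105, −218]].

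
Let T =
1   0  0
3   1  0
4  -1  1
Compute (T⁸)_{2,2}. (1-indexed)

T = I + N where N = [[0, 0, 0], [3, 0, 0], [4, -1, 0]] is strictly lower-triangular, so N³ = 0.
(I + N)⁸ = I + 8·N + 28·N² = [[1, 0, 0], [24, 1, 0], [-52, -8, 1]].

1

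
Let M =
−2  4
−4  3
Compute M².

[[−12, 4], [−4, −7]]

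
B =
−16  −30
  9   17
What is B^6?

[[−314, −630], [189, 379]]

tr B = 1 and det B = −2, so the characteristic polynomial is λ² − (1)λ + (−2) with roots −1 and 2.
Eigenvectors give P = [[2, −5], [−1, 3]] with P⁻¹ = [[3, 5], [1, 2]], and B = P·diag(−1, 2)·P⁻¹.
Then B^6 = P·diag(1, 64)·P⁻¹ = [[2, −320], [−1, 192]] · [[3, 5], [1, 2]] = [[−314, −630], [189, 379]].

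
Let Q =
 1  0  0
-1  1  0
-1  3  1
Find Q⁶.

Q = I + N where N = [[0, 0, 0], [-1, 0, 0], [-1, 3, 0]] is strictly lower-triangular, so N³ = 0.
(I + N)⁶ = I + 6·N + 15·N² = [[1, 0, 0], [-6, 1, 0], [-51, 18, 1]].

[[1, 0, 0], [-6, 1, 0], [-51, 18, 1]]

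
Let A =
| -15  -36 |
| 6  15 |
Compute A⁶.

tr A = 0 and det A = -9, so the characteristic polynomial is λ² − (0)λ + (-9) with roots -3 and 3.
Eigenvectors give P = [[3, 2], [-1, -1]] with P⁻¹ = [[1, 2], [-1, -3]], and A = P·diag(-3, 3)·P⁻¹.
Then A⁶ = P·diag(729, 729)·P⁻¹ = [[2187, 1458], [-729, -729]] · [[1, 2], [-1, -3]] = [[729, 0], [0, 729]].

[[729, 0], [0, 729]]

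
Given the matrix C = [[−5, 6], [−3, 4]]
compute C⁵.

tr C = −1 and det C = −2, so the characteristic polynomial is λ² − (−1)λ + (−2) with roots −2 and 1.
Eigenvectors give P = [[2, −1], [1, −1]] with P⁻¹ = [[1, −1], [1, −2]], and C = P·diag(−2, 1)·P⁻¹.
Then C⁵ = P·diag(−32, 1)·P⁻¹ = [[−64, −1], [−32, −1]] · [[1, −1], [1, −2]] = [[−65, 66], [−33, 34]].

[[−65, 66], [−33, 34]]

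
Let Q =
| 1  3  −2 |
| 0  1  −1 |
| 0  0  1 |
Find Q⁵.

[[1, 15, −40], [0, 1, −5], [0, 0, 1]]

Q = I + N where N = [[0, 3, −2], [0, 0, −1], [0, 0, 0]] is strictly upper-triangular, so N³ = 0.
(I + N)⁵ = I + 5·N + 10·N² = [[1, 15, −40], [0, 1, −5], [0, 0, 1]].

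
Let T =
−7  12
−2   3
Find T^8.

tr T = −4 and det T = 3, so the characteristic polynomial is λ² − (−4)λ + (3) with roots −3 and −1.
Eigenvectors give P = [[−3, −2], [−1, −1]] with P⁻¹ = [[−1, 2], [1, −3]], and T = P·diag(−3, −1)·P⁻¹.
Then T^8 = P·diag(6561, 1)·P⁻¹ = [[−19683, −2], [−6561, −1]] · [[−1, 2], [1, −3]] = [[19681, −39360], [6560, −13119]].

[[19681, −39360], [6560, −13119]]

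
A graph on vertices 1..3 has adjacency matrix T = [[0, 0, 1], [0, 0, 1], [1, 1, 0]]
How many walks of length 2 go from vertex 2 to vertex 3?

The number of length-2 walks from vertex 2 to vertex 3 is entry (2,3) of T², where T is the adjacency matrix.
T² = [[1, 1, 0], [1, 1, 0], [0, 0, 2]]

0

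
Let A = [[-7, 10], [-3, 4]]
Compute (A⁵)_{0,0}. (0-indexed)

-187

tr A = -3 and det A = 2, so the characteristic polynomial is λ² − (-3)λ + (2) with roots -2 and -1.
Eigenvectors give P = [[-2, 5], [-1, 3]] with P⁻¹ = [[-3, 5], [-1, 2]], and A = P·diag(-2, -1)·P⁻¹.
Then A⁵ = P·diag(-32, -1)·P⁻¹ = [[64, -5], [32, -3]] · [[-3, 5], [-1, 2]] = [[-187, 310], [-93, 154]].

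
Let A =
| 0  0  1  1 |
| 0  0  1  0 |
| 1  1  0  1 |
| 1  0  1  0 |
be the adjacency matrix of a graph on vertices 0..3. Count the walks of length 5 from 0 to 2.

The number of length-5 walks from vertex 0 to vertex 2 is entry (0,2) of A⁵, where A is the adjacency matrix.
A² = [[2, 1, 1, 1], [1, 1, 0, 1], [1, 0, 3, 1], [1, 1, 1, 2]]
A³ = [[2, 1, 4, 3], [1, 0, 3, 1], [4, 3, 2, 4], [3, 1, 4, 2]]
A⁴ = [[7, 4, 6, 6], [4, 3, 2, 4], [6, 2, 11, 6], [6, 4, 6, 7]]
A⁵ = [[12, 6, 17, 13], [6, 2, 11, 6], [17, 11, 14, 17], [13, 6, 17, 12]]

17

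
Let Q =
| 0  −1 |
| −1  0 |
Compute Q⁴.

[[1, 0], [0, 1]]

Q² = I (check: tr Q = 0 and det Q = −1), so Q⁴ = I since 4 is even.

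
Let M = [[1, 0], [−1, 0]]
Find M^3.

[[1, 0], [−1, 0]]

M² = M (a projection; rank 1, trace 1), so M^3 = M.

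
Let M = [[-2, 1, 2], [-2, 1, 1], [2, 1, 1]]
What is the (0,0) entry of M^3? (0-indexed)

M^2 = [[6, 1, -1], [4, 0, -2], [-4, 4, 6]]
M^3 = [[-16, 6, 12], [-12, 2, 6], [12, 6, 2]]

-16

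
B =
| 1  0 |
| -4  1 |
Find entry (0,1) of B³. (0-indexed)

0

B = I + N where N = [[0, 0], [-4, 0]] is strictly lower-triangular, so N² = 0.
(I + N)³ = I + 3·N = [[1, 0], [-12, 1]].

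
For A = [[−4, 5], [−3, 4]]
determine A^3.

[[−4, 5], [−3, 4]]

A² = I (check: tr A = 0 and det A = −1), so A^3 = A since 3 is odd.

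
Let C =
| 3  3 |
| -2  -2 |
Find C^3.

[[3, 3], [-2, -2]]

C² = C (a projection; rank 1, trace 1), so C^3 = C.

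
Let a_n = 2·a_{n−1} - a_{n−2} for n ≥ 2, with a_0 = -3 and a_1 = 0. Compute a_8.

With companion matrix Q = [[2, -1], [1, 0]], [a_n, a_{n−1}]ᵀ = Q·[a_{n−1}, a_{n−2}]ᵀ, so [a_8, a_7]ᵀ = Q⁷·[a_1, a_0]ᵀ.
Q⁷ = [[8, -7], [7, -6]], giving [a_8, a_7]ᵀ = [[21], [18]].

21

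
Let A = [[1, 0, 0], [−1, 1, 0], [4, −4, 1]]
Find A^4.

A = I + N where N = [[0, 0, 0], [−1, 0, 0], [4, −4, 0]] is strictly lower-triangular, so N^3 = 0.
(I + N)^4 = I + 4·N + 6·N^2 = [[1, 0, 0], [−4, 1, 0], [40, −16, 1]].

[[1, 0, 0], [−4, 1, 0], [40, −16, 1]]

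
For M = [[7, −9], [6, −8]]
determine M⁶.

tr M = −1 and det M = −2, so the characteristic polynomial is λ² − (−1)λ + (−2) with roots 1 and −2.
Eigenvectors give P = [[3, 1], [2, 1]] with P⁻¹ = [[1, −1], [−2, 3]], and M = P·diag(1, −2)·P⁻¹.
Then M⁶ = P·diag(1, 64)·P⁻¹ = [[3, 64], [2, 64]] · [[1, −1], [−2, 3]] = [[−125, 189], [−126, 190]].

[[−125, 189], [−126, 190]]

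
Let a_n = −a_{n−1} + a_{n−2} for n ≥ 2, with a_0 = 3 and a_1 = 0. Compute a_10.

With companion matrix M = [[−1, 1], [1, 0]], [a_n, a_{n−1}]ᵀ = M·[a_{n−1}, a_{n−2}]ᵀ, so [a_10, a_9]ᵀ = M⁹·[a_1, a_0]ᵀ.
M⁹ = [[−55, 34], [34, −21]], giving [a_10, a_9]ᵀ = [[102], [−63]].

102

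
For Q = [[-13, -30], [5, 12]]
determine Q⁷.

[[-6817, -13890], [2315, 4758]]

tr Q = -1 and det Q = -6, so the characteristic polynomial is λ² − (-1)λ + (-6) with roots 2 and -3.
Eigenvectors give P = [[-2, 3], [1, -1]] with P⁻¹ = [[1, 3], [1, 2]], and Q = P·diag(2, -3)·P⁻¹.
Then Q⁷ = P·diag(128, -2187)·P⁻¹ = [[-256, -6561], [128, 2187]] · [[1, 3], [1, 2]] = [[-6817, -13890], [2315, 4758]].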